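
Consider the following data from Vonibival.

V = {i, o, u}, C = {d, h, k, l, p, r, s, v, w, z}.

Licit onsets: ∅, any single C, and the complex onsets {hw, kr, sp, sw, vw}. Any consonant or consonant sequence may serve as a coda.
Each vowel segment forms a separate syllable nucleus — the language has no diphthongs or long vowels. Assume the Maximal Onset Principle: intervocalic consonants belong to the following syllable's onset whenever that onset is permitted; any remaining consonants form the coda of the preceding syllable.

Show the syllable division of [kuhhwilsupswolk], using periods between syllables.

kuh.hwil.sup.swolk

The vowels are u, i, u, o — 4 nuclei, so 4 syllables.
V1 /u/ – V2 /i/: cluster /hhw/ — the longest permitted-onset suffix is /hw/; onset = /hw/, preceding coda = /h/.
V2 /i/ – V3 /u/: /ls/; trying suffixes from longest down, /s/ is the first permitted one, so coda /l/ | onset /s/.
V3 /u/ – V4 /o/: /psw/; trying suffixes from longest down, /sw/ is the first permitted one, so coda /p/ | onset /sw/.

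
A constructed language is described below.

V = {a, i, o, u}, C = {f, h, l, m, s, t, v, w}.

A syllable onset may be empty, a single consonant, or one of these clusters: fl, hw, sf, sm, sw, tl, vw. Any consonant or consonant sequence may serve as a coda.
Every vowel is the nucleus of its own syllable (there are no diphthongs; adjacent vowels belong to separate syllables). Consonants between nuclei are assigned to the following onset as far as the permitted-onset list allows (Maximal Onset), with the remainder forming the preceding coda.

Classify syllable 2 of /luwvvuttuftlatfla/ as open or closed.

closed

Vowels present: u, u, u, a, a; each is a nucleus, giving 5 syllables.
σ1/σ2 boundary: cluster /wvv/ — the longest permitted-onset suffix is /v/; onset = /v/, preceding coda = /wv/.
σ2/σ3 boundary: /tt/ — longest licit onset from the right is /t/, leaving /t/ as coda.
σ3/σ4 boundary: /ftl/; trying suffixes from longest down, /tl/ is the first permitted one, so coda /f/ | onset /tl/.
σ4/σ5 boundary: /tfl/; trying suffixes from longest down, /fl/ is the first permitted one, so coda /t/ | onset /fl/.
Result: luwv.vut.tuf.tlat.fla.
Syllable 2 is /vut/ with coda /t/, so it is closed.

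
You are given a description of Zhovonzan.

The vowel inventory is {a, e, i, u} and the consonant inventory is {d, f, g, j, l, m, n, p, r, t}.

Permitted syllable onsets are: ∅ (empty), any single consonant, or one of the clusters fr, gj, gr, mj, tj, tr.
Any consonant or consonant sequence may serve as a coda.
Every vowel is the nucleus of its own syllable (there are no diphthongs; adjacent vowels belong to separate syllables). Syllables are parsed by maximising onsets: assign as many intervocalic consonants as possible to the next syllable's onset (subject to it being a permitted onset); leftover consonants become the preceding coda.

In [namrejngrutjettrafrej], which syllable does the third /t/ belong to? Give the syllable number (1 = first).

Nuclei (vowels): a, e, u, e, a, e → 6 syllables.
/a…e/ gap (V1→V2): /mr/ splits as /m/ + /r/ (/r/ is the longest suffix that is a licit onset).
/e…u/ gap (V2→V3): /jngr/; trying suffixes from longest down, /gr/ is the first permitted one, so coda /jn/ | onset /gr/.
/u…e/ gap (V3→V4): /tj/ — entire cluster is a permitted onset → onset /tj/, coda ∅.
/e…a/ gap (V4→V5): cluster /ttr/ — the longest permitted-onset suffix is /tr/; onset = /tr/, preceding coda = /t/.
/a…e/ gap (V5→V6): /fr/ — entire cluster is a permitted onset → onset /fr/, coda ∅.
Putting it together: nam.rejn.gru.tjet.tra.frej.
The third /t/ is in the onset of syllable 5 (/tra/).

5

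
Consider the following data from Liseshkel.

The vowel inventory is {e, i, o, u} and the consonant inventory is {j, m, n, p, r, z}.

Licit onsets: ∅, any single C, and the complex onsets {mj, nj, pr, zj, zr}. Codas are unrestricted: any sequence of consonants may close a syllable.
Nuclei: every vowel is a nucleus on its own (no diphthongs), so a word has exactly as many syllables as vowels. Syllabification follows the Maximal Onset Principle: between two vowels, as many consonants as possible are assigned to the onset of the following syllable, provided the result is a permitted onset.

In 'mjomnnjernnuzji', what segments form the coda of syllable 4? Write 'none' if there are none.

none

Nuclei (vowels): o, e, u, i → 4 syllables.
/o…e/ gap (V1→V2): /mnnj/ splits as /mn/ + /nj/ (/nj/ is the longest suffix that is a licit onset).
/e…u/ gap (V2→V3): cluster /rnn/ — the longest permitted-onset suffix is /n/; onset = /n/, preceding coda = /rn/.
/u…i/ gap (V3→V4): /zj/ — entire cluster is a permitted onset → onset /zj/, coda ∅.
Syllabification: mjomn.njern.nu.zji.
Syllable 4 is /zji/: onset /zj/, nucleus /i/, coda ∅.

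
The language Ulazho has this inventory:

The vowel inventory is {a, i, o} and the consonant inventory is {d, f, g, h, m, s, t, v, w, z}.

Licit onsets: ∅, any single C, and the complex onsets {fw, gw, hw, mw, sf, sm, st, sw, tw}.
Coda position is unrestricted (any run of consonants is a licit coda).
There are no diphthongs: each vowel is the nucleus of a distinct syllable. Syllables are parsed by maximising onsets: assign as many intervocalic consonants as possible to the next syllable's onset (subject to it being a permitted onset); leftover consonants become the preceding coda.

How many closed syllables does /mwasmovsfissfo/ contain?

Vowels present: a, o, i, o; each is a nucleus, giving 4 syllables.
σ1/σ2 boundary: cluster /sm/ — /sm/ is itself a permitted onset, so the whole cluster goes right; preceding coda = ∅.
σ2/σ3 boundary: /vsf/ — longest licit onset from the right is /sf/, leaving /v/ as coda.
σ3/σ4 boundary: cluster /ssf/ — the longest permitted-onset suffix is /sf/; onset = /sf/, preceding coda = /s/.
Result: mwa.smov.sfis.sfo.
Classifying each syllable: /mwa/ (open), /smov/ (closed), /sfis/ (closed), /sfo/ (open).
Closed syllables: 2.

2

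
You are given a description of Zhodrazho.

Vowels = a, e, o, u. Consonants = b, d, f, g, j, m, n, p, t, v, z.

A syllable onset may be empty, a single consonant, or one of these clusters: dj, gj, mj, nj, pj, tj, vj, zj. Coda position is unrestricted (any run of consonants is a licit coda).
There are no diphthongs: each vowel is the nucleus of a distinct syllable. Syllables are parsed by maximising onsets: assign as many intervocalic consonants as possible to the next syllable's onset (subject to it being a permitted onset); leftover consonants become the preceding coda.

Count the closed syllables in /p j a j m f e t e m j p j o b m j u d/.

4

The vowels are a, e, e, o, u — 5 nuclei, so 5 syllables.
σ1/σ2 boundary: /jmf/; trying suffixes from longest down, /f/ is the first permitted one, so coda /jm/ | onset /f/.
σ2/σ3 boundary: /t/ is a single consonant, so it becomes the next onset.
σ3/σ4 boundary: /mjpj/ splits as /mj/ + /pj/ (/pj/ is the longest suffix that is a licit onset).
σ4/σ5 boundary: /bmj/; trying suffixes from longest down, /mj/ is the first permitted one, so coda /b/ | onset /mj/.
Result: pjajm.fe.temj.pjob.mjud.
Classifying each syllable: /pjajm/ (closed), /fe/ (open), /temj/ (closed), /pjob/ (closed), /mjud/ (closed).
Closed syllables: 4.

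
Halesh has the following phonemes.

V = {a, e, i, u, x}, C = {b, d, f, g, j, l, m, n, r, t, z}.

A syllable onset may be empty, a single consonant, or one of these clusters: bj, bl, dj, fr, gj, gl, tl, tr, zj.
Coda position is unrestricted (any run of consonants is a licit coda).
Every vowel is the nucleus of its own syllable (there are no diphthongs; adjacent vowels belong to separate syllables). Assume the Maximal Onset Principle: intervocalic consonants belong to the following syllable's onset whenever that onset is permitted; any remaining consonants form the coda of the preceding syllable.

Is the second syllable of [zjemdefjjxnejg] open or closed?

Nuclei (vowels): e, e, x, e → 4 syllables.
V1 /e/ – V2 /e/: /md/; trying suffixes from longest down, /d/ is the first permitted one, so coda /m/ | onset /d/.
V2 /e/ – V3 /x/: /fjj/; trying suffixes from longest down, /j/ is the first permitted one, so coda /fj/ | onset /j/.
V3 /x/ – V4 /e/: just /n/ — single C goes to the following onset.
Putting it together: zjem.defj.jx.nejg.
Syllable 2 is /defj/ with coda /fj/, so it is closed.

closed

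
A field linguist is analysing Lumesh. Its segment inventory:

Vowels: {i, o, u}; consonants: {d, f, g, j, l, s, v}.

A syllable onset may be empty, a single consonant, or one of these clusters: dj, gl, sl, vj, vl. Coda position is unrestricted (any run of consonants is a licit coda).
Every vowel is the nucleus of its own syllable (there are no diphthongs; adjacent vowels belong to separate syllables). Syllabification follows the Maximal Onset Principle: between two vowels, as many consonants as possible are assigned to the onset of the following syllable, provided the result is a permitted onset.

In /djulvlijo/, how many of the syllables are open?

Nuclei (vowels): u, i, o → 3 syllables.
/u…i/ gap (V1→V2): cluster /lvl/ — the longest permitted-onset suffix is /vl/; onset = /vl/, preceding coda = /l/.
/i…o/ gap (V2→V3): /j/ → onset of the next syllable (single consonants are always licit onsets).
Putting it together: djul.vli.jo.
Classifying each syllable: /djul/ (closed), /vli/ (open), /jo/ (open).
Open syllables: 2.

2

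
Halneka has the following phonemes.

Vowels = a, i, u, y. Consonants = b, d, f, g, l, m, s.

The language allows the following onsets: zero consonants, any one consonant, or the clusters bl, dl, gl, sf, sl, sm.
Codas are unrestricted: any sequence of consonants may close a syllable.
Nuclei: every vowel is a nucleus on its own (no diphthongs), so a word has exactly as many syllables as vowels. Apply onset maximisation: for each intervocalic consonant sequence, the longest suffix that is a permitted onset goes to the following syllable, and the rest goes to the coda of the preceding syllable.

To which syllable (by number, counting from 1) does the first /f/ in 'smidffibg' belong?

1

The vowels are i, i — 2 nuclei, so 2 syllables.
/i…i/ gap (V1→V2): /dff/ splits as /df/ + /f/ (/f/ is the longest suffix that is a licit onset).
Syllabification: smidf.fibg.
The first /f/ is in the coda of syllable 1 (/smidf/).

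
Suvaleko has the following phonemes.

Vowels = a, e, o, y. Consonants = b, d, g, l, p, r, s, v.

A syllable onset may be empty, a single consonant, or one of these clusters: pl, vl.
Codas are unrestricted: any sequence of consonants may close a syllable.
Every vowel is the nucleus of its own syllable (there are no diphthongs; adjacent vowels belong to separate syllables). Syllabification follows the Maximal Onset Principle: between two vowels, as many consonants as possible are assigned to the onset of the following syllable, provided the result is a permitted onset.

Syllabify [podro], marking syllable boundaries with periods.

pod.ro

Vowels present: o, o; each is a nucleus, giving 2 syllables.
Between /o/ (V1) and /o/ (V2): /dr/ — longest licit onset from the right is /r/, leaving /d/ as coda.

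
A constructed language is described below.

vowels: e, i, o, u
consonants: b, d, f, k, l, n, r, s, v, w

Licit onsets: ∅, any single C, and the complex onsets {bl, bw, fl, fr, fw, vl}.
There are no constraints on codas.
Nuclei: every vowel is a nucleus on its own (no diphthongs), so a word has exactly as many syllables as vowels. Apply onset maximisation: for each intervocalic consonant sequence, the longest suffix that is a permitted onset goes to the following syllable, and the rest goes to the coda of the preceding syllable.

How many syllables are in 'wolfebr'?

2

Vowels present: o, e; each is a nucleus, giving 2 syllables.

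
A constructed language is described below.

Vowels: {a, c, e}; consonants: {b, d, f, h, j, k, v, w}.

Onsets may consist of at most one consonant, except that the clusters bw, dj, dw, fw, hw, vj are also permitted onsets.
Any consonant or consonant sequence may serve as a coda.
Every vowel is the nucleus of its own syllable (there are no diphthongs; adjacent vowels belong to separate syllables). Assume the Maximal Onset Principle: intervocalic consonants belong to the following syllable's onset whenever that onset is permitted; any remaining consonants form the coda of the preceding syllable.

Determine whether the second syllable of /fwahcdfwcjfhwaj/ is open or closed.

The vowels are a, c, c, a — 4 nuclei, so 4 syllables.
σ1/σ2 boundary: /h/ → onset of the next syllable (single consonants are always licit onsets).
σ2/σ3 boundary: /dfw/ splits as /d/ + /fw/ (/fw/ is the longest suffix that is a licit onset).
σ3/σ4 boundary: /jfhw/; trying suffixes from longest down, /hw/ is the first permitted one, so coda /jf/ | onset /hw/.
Putting it together: fwa.hcd.fwcjf.hwaj.
Syllable 2 is /hcd/ with coda /d/, so it is closed.

closed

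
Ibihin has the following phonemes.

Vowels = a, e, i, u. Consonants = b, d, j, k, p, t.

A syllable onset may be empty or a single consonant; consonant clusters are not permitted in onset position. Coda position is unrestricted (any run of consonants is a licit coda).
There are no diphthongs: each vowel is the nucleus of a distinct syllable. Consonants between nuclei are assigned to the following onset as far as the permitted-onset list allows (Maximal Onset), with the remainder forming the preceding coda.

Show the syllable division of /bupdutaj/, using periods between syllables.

bup.du.taj

Vowels present: u, u, a; each is a nucleus, giving 3 syllables.
Between /u/ (V1) and /u/ (V2): /pd/ — longest licit onset from the right is /d/, leaving /p/ as coda.
Between /u/ (V2) and /a/ (V3): /t/ is a single consonant, so it becomes the next onset.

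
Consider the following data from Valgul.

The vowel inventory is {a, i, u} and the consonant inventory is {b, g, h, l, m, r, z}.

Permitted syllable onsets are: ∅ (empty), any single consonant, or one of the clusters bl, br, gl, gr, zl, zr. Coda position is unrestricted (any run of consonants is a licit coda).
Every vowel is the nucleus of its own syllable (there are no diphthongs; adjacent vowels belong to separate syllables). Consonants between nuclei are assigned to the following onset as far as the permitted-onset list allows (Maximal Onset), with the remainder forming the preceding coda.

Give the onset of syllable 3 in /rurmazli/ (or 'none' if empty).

Nuclei (vowels): u, a, i → 3 syllables.
σ1/σ2 boundary: cluster /rm/ — the longest permitted-onset suffix is /m/; onset = /m/, preceding coda = /r/.
σ2/σ3 boundary: /zl/ — entire cluster is a permitted onset → onset /zl/, coda ∅.
Putting it together: rur.ma.zli.
Syllable 3 is /zli/: onset /zl/, nucleus /i/, coda ∅.

zl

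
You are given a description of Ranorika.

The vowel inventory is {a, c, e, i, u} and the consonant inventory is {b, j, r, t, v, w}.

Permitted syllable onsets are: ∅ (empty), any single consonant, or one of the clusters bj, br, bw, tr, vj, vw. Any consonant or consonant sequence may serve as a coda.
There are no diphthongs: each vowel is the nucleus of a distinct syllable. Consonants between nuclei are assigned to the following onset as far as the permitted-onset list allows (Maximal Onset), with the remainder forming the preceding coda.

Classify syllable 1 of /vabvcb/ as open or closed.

Nuclei (vowels): a, c → 2 syllables.
V1 /a/ – V2 /c/: /bv/ splits as /b/ + /v/ (/v/ is the longest suffix that is a licit onset).
So the parse is vab.vcb.
Syllable 1 is /vab/ with coda /b/, so it is closed.

closed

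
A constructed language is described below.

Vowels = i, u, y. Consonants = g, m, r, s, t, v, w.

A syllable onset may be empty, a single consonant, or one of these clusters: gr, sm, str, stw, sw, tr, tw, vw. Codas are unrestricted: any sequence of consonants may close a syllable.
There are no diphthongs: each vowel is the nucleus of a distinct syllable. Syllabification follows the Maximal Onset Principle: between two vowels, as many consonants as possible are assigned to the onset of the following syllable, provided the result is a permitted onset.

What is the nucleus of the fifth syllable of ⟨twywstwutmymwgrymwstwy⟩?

y

Nuclei (vowels): y, u, y, y, y → 5 syllables.
The fifth nucleus (vowel 5 from the left) is /y/.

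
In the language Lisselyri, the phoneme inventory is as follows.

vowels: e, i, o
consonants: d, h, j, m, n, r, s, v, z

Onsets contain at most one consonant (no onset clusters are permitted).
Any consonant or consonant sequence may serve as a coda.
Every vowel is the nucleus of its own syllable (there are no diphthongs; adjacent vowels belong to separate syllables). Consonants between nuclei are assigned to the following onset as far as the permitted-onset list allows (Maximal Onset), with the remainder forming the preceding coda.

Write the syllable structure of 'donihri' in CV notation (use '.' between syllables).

The vowels are o, i, i — 3 nuclei, so 3 syllables.
σ1/σ2 boundary: /n/ → onset of the next syllable (single consonants are always licit onsets).
σ2/σ3 boundary: /hr/; trying suffixes from longest down, /r/ is the first permitted one, so coda /h/ | onset /r/.
Syllabification: do.nih.ri.
Mapping each syllable to C/V: /do/ → CV, /nih/ → CVC, /ri/ → CV.

CV.CVC.CV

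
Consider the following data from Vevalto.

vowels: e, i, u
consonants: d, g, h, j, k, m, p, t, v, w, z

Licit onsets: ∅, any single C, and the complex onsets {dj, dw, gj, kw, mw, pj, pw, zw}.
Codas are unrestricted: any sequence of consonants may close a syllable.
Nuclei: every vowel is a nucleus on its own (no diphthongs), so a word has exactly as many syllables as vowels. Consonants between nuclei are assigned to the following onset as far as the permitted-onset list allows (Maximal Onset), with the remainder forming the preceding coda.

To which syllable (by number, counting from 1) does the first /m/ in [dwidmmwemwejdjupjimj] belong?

1

Vowels present: i, e, e, u, i; each is a nucleus, giving 5 syllables.
V1 /i/ – V2 /e/: /dmmw/; trying suffixes from longest down, /mw/ is the first permitted one, so coda /dm/ | onset /mw/.
V2 /e/ – V3 /e/: /mw/ is a licit onset in full, so it all attaches to the next syllable.
V3 /e/ – V4 /u/: /jdj/ — longest licit onset from the right is /dj/, leaving /j/ as coda.
V4 /u/ – V5 /i/: cluster /pj/ — /pj/ is itself a permitted onset, so the whole cluster goes right; preceding coda = ∅.
Result: dwidm.mwe.mwej.dju.pjimj.
The first /m/ is in the coda of syllable 1 (/dwidm/).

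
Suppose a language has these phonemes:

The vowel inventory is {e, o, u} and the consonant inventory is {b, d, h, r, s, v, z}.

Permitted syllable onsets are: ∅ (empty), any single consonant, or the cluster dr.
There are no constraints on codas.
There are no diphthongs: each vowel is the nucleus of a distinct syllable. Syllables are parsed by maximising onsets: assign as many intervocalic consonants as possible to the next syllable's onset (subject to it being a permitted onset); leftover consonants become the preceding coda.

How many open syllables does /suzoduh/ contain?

The vowels are u, o, u — 3 nuclei, so 3 syllables.
Between /u/ (V1) and /o/ (V2): /z/ → onset of the next syllable (single consonants are always licit onsets).
Between /o/ (V2) and /u/ (V3): /d/ is a single consonant, so it becomes the next onset.
Putting it together: su.zo.duh.
Classifying each syllable: /su/ (open), /zo/ (open), /duh/ (closed).
Open syllables: 2.

2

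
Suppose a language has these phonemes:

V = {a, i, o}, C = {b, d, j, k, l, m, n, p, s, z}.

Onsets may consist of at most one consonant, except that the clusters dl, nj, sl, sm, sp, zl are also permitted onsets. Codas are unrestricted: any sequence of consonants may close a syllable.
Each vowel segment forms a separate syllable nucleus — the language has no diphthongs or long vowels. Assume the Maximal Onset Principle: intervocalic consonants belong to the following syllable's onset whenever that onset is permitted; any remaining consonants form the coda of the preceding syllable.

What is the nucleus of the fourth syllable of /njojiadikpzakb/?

Nuclei (vowels): o, i, a, i, a → 5 syllables.
The fourth nucleus (vowel 4 from the left) is /i/.

i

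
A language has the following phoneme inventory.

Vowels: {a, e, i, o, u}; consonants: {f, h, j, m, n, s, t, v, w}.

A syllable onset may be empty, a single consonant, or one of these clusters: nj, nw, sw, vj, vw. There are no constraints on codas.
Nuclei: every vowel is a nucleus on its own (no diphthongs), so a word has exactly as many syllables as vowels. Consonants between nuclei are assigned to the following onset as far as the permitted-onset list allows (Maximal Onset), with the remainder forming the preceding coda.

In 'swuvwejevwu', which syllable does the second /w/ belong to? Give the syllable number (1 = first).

Nuclei (vowels): u, e, e, u → 4 syllables.
V1 /u/ – V2 /e/: cluster /vw/ — /vw/ is itself a permitted onset, so the whole cluster goes right; preceding coda = ∅.
V2 /e/ – V3 /e/: /j/ is a single consonant, so it becomes the next onset.
V3 /e/ – V4 /u/: cluster /vw/ — /vw/ is itself a permitted onset, so the whole cluster goes right; preceding coda = ∅.
Putting it together: swu.vwe.je.vwu.
The second /w/ is in the onset of syllable 2 (/vwe/).

2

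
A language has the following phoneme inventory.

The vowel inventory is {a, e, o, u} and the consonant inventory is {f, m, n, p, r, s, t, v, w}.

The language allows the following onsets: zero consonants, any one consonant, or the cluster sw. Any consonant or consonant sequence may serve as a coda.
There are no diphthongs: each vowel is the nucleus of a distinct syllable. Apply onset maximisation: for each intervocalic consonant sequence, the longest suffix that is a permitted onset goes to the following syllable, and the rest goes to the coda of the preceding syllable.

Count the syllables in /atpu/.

2

Nuclei (vowels): a, u → 2 syllables.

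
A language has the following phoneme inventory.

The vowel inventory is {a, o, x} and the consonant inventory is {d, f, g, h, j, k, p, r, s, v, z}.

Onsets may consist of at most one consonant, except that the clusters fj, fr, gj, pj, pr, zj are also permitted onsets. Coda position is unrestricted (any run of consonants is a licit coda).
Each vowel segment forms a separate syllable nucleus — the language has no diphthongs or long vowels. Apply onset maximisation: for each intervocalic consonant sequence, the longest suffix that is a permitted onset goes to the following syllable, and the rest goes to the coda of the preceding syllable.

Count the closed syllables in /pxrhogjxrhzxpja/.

Vowels present: x, o, x, x, a; each is a nucleus, giving 5 syllables.
V1 /x/ – V2 /o/: /rh/; trying suffixes from longest down, /h/ is the first permitted one, so coda /r/ | onset /h/.
V2 /o/ – V3 /x/: cluster /gj/ — /gj/ is itself a permitted onset, so the whole cluster goes right; preceding coda = ∅.
V3 /x/ – V4 /x/: /rhz/ splits as /rh/ + /z/ (/z/ is the longest suffix that is a licit onset).
V4 /x/ – V5 /a/: /pj/ — entire cluster is a permitted onset → onset /pj/, coda ∅.
Result: pxr.ho.gjxrh.zx.pja.
Classifying each syllable: /pxr/ (closed), /ho/ (open), /gjxrh/ (closed), /zx/ (open), /pja/ (open).
Closed syllables: 2.

2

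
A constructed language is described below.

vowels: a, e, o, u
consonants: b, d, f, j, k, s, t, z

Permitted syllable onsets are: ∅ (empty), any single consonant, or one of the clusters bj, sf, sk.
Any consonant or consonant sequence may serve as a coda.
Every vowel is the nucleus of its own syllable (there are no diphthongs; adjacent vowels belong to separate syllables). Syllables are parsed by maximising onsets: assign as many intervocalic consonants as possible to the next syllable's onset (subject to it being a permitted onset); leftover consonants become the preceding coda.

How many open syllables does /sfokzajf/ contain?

0

The vowels are o, a — 2 nuclei, so 2 syllables.
Between /o/ (V1) and /a/ (V2): /kz/ splits as /k/ + /z/ (/z/ is the longest suffix that is a licit onset).
Putting it together: sfok.zajf.
Classifying each syllable: /sfok/ (closed), /zajf/ (closed).
Open syllables: 0.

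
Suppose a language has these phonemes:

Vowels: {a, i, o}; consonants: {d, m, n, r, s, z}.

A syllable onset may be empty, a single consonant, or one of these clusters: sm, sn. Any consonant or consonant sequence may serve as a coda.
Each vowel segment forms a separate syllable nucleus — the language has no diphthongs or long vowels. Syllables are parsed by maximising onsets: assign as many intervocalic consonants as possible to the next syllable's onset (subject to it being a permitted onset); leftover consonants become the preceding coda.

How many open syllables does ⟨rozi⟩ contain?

2

The vowels are o, i — 2 nuclei, so 2 syllables.
σ1/σ2 boundary: /z/ is a single consonant, so it becomes the next onset.
Result: ro.zi.
Classifying each syllable: /ro/ (open), /zi/ (open).
Open syllables: 2.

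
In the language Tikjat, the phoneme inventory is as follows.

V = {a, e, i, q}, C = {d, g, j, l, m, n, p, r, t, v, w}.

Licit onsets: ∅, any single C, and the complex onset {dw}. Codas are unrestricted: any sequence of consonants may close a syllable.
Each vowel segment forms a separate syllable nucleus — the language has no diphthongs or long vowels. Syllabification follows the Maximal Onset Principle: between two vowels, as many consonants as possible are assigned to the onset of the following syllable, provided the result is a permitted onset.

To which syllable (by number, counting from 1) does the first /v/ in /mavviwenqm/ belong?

1

Vowels present: a, i, e, q; each is a nucleus, giving 4 syllables.
/a…i/ gap (V1→V2): /vv/; trying suffixes from longest down, /v/ is the first permitted one, so coda /v/ | onset /v/.
/i…e/ gap (V2→V3): just /w/ — single C goes to the following onset.
/e…q/ gap (V3→V4): /n/ is a single consonant, so it becomes the next onset.
Putting it together: mav.vi.we.nqm.
The first /v/ is in the coda of syllable 1 (/mav/).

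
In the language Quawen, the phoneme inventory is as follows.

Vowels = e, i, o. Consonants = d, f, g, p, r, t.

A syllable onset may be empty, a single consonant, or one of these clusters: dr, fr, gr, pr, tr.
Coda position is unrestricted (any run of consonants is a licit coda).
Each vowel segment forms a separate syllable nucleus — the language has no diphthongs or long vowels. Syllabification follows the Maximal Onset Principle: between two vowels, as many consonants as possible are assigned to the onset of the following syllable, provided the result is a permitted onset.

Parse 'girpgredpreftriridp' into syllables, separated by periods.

girp.gred.pref.tri.ridp

Nuclei (vowels): i, e, e, i, i → 5 syllables.
V1 /i/ – V2 /e/: /rpgr/; trying suffixes from longest down, /gr/ is the first permitted one, so coda /rp/ | onset /gr/.
V2 /e/ – V3 /e/: cluster /dpr/ — the longest permitted-onset suffix is /pr/; onset = /pr/, preceding coda = /d/.
V3 /e/ – V4 /i/: /ftr/ splits as /f/ + /tr/ (/tr/ is the longest suffix that is a licit onset).
V4 /i/ – V5 /i/: /r/ is a single consonant, so it becomes the next onset.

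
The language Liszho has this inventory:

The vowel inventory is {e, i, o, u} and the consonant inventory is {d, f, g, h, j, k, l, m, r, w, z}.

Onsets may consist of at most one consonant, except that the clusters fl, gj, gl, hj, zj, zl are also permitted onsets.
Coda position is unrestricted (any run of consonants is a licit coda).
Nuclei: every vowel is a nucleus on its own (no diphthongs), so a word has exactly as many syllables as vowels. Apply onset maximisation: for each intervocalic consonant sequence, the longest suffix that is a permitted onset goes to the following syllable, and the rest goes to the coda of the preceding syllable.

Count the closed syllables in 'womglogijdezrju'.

Vowels present: o, o, i, e, u; each is a nucleus, giving 5 syllables.
Between /o/ (V1) and /o/ (V2): /mgl/ — longest licit onset from the right is /gl/, leaving /m/ as coda.
Between /o/ (V2) and /i/ (V3): /g/ → onset of the next syllable (single consonants are always licit onsets).
Between /i/ (V3) and /e/ (V4): /jd/ splits as /j/ + /d/ (/d/ is the longest suffix that is a licit onset).
Between /e/ (V4) and /u/ (V5): /zrj/ splits as /zr/ + /j/ (/j/ is the longest suffix that is a licit onset).
Result: wom.glo.gij.dezr.ju.
Classifying each syllable: /wom/ (closed), /glo/ (open), /gij/ (closed), /dezr/ (closed), /ju/ (open).
Closed syllables: 3.

3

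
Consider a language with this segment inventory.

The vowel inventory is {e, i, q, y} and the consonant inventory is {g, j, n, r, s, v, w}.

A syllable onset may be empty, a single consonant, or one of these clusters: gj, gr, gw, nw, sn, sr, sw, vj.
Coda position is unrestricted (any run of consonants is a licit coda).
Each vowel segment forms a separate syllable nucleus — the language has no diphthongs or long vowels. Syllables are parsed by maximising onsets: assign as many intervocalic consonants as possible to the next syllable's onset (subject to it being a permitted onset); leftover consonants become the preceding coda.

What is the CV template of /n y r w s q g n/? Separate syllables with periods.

CVCC.CVCC

Vowels present: y, q; each is a nucleus, giving 2 syllables.
V1 /y/ – V2 /q/: /rws/ — longest licit onset from the right is /s/, leaving /rw/ as coda.
Result: nyrw.sqgn.
Mapping each syllable to C/V: /nyrw/ → CVCC, /sqgn/ → CVCC.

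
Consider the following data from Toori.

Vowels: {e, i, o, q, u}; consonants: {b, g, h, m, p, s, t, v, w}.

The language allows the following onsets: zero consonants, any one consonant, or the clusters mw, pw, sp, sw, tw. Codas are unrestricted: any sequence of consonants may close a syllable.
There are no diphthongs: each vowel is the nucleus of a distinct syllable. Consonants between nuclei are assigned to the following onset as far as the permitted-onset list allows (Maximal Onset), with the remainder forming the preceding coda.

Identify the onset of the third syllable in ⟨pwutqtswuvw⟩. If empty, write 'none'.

Nuclei (vowels): u, q, u → 3 syllables.
Between /u/ (V1) and /q/ (V2): /t/ is a single consonant, so it becomes the next onset.
Between /q/ (V2) and /u/ (V3): /tsw/; trying suffixes from longest down, /sw/ is the first permitted one, so coda /t/ | onset /sw/.
Syllabification: pwu.tqt.swuvw.
Syllable 3 is /swuvw/: onset /sw/, nucleus /u/, coda /vw/.

sw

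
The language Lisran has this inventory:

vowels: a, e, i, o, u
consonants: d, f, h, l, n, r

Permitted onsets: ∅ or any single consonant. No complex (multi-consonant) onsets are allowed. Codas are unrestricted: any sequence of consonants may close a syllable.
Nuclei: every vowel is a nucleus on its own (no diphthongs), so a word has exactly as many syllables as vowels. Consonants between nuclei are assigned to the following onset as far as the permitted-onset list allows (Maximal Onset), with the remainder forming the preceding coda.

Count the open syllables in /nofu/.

Vowels present: o, u; each is a nucleus, giving 2 syllables.
/o…u/ gap (V1→V2): /f/ is a single consonant, so it becomes the next onset.
Syllabification: no.fu.
Classifying each syllable: /no/ (open), /fu/ (open).
Open syllables: 2.

2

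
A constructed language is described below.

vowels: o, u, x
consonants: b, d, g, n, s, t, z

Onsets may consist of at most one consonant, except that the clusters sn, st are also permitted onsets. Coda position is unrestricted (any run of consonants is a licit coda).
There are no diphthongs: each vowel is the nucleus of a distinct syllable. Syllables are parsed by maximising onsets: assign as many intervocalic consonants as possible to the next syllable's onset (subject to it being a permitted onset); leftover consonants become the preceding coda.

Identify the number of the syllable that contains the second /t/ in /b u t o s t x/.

Vowels present: u, o, x; each is a nucleus, giving 3 syllables.
σ1/σ2 boundary: /t/ → onset of the next syllable (single consonants are always licit onsets).
σ2/σ3 boundary: cluster /st/ — /st/ is itself a permitted onset, so the whole cluster goes right; preceding coda = ∅.
Putting it together: bu.to.stx.
The second /t/ is in the onset of syllable 3 (/stx/).

3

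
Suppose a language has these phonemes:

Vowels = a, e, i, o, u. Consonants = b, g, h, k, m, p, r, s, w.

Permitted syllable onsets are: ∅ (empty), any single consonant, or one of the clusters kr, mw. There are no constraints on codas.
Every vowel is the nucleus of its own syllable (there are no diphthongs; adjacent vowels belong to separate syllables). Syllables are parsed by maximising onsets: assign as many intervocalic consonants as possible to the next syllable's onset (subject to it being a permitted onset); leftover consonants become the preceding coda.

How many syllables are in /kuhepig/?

3

Nuclei (vowels): u, e, i → 3 syllables.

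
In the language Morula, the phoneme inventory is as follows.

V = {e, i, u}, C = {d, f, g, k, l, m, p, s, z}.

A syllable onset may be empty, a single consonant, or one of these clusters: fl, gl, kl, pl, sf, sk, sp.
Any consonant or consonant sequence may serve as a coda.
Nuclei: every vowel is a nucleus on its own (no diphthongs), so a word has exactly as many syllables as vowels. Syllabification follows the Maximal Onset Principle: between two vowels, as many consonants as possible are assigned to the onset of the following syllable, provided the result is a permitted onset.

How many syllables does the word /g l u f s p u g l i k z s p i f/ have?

4

Vowels present: u, u, i, i; each is a nucleus, giving 4 syllables.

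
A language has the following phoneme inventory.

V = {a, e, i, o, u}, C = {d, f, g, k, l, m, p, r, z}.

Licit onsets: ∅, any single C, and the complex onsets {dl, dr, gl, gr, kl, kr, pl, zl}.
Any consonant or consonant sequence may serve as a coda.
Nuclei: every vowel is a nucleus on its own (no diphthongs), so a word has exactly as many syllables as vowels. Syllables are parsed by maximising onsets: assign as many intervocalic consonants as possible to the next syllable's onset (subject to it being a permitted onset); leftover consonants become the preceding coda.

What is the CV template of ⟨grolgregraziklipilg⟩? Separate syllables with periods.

Nuclei (vowels): o, e, a, i, i, i → 6 syllables.
σ1/σ2 boundary: cluster /lgr/ — the longest permitted-onset suffix is /gr/; onset = /gr/, preceding coda = /l/.
σ2/σ3 boundary: /gr/ — entire cluster is a permitted onset → onset /gr/, coda ∅.
σ3/σ4 boundary: /z/ → onset of the next syllable (single consonants are always licit onsets).
σ4/σ5 boundary: /kl/ — entire cluster is a permitted onset → onset /kl/, coda ∅.
σ5/σ6 boundary: /p/ → onset of the next syllable (single consonants are always licit onsets).
Result: grol.gre.gra.zi.kli.pilg.
Mapping each syllable to C/V: /grol/ → CCVC, /gre/ → CCV, /gra/ → CCV, /zi/ → CV, /kli/ → CCV, /pilg/ → CVCC.

CCVC.CCV.CCV.CV.CCV.CVCC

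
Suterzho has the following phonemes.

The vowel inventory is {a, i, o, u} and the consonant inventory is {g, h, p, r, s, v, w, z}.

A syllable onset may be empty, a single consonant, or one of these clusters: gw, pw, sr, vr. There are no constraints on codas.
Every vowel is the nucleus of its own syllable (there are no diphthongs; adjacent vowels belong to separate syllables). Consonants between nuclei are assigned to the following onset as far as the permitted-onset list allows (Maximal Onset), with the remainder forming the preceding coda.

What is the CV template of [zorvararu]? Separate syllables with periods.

CVC.CV.CV.CV

Vowels present: o, a, a, u; each is a nucleus, giving 4 syllables.
Between /o/ (V1) and /a/ (V2): /rv/ — longest licit onset from the right is /v/, leaving /r/ as coda.
Between /a/ (V2) and /a/ (V3): /r/ → onset of the next syllable (single consonants are always licit onsets).
Between /a/ (V3) and /u/ (V4): /r/ → onset of the next syllable (single consonants are always licit onsets).
Result: zor.va.ra.ru.
Mapping each syllable to C/V: /zor/ → CVC, /va/ → CV, /ra/ → CV, /ru/ → CV.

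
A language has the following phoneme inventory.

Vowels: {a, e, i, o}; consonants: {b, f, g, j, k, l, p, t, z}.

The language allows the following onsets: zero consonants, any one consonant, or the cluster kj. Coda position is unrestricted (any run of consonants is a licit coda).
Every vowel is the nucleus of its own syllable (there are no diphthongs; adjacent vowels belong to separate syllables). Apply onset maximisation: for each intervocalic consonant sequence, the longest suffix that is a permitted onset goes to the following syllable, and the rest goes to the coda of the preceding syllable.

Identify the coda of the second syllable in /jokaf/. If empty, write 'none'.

The vowels are o, a — 2 nuclei, so 2 syllables.
Between /o/ (V1) and /a/ (V2): /k/ is a single consonant, so it becomes the next onset.
Putting it together: jo.kaf.
Syllable 2 is /kaf/: onset /k/, nucleus /a/, coda /f/.

f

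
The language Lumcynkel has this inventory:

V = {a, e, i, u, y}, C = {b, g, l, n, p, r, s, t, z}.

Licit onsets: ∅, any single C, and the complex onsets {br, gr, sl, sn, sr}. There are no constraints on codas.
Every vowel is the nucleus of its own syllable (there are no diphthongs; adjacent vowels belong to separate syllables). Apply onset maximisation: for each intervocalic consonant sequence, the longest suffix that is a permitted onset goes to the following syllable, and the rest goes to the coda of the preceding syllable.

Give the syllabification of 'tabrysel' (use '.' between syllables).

ta.bry.sel

The vowels are a, y, e — 3 nuclei, so 3 syllables.
/a…y/ gap (V1→V2): cluster /br/ — /br/ is itself a permitted onset, so the whole cluster goes right; preceding coda = ∅.
/y…e/ gap (V2→V3): /s/ is a single consonant, so it becomes the next onset.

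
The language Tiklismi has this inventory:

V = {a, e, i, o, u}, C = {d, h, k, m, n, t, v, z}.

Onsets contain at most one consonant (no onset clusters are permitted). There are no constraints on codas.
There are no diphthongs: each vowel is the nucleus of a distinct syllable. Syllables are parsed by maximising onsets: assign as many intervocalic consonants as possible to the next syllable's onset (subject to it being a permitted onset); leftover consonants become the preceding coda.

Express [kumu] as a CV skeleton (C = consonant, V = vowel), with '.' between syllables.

CV.CV

Nuclei (vowels): u, u → 2 syllables.
σ1/σ2 boundary: /m/ → onset of the next syllable (single consonants are always licit onsets).
Putting it together: ku.mu.
Mapping each syllable to C/V: /ku/ → CV, /mu/ → CV.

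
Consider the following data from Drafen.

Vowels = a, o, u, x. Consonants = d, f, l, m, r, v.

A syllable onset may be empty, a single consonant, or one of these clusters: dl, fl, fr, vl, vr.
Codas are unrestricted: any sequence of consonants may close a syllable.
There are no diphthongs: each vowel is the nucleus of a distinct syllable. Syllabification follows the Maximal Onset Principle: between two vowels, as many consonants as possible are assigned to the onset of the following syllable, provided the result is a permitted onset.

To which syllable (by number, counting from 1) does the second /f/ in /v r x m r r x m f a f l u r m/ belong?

4

Vowels present: x, x, a, u; each is a nucleus, giving 4 syllables.
/x…x/ gap (V1→V2): /mrr/; trying suffixes from longest down, /r/ is the first permitted one, so coda /mr/ | onset /r/.
/x…a/ gap (V2→V3): /mf/ splits as /m/ + /f/ (/f/ is the longest suffix that is a licit onset).
/a…u/ gap (V3→V4): /fl/ — entire cluster is a permitted onset → onset /fl/, coda ∅.
Putting it together: vrxmr.rxm.fa.flurm.
The second /f/ is in the onset of syllable 4 (/flurm/).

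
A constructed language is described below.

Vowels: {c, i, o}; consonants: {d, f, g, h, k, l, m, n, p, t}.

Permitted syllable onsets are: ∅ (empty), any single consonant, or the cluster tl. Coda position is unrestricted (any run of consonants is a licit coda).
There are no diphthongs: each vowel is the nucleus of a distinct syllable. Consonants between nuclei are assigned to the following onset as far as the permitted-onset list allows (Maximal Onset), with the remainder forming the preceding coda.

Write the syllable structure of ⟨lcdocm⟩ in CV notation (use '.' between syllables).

Vowels present: c, o, c; each is a nucleus, giving 3 syllables.
/c…o/ gap (V1→V2): just /d/ — single C goes to the following onset.
/o…c/ gap (V2→V3): no consonants, so the boundary falls immediately after /o/.
Syllabification: lc.do.cm.
Mapping each syllable to C/V: /lc/ → CV, /do/ → CV, /cm/ → VC.

CV.CV.VC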